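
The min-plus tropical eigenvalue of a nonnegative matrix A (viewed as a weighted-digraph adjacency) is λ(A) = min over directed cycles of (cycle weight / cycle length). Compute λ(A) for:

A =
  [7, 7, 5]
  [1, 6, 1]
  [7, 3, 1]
λ(A) = 1

Enumerate directed cycles and compute their means (weight / length). Sample:
  cycle 0 → 0: weight = 7, length = 1, mean = 7/1 ≈ 7.000
  cycle 1 → 1: weight = 6, length = 1, mean = 6/1 ≈ 6.000
  cycle 2 → 2: weight = 1, length = 1, mean = 1/1 ≈ 1.000
  cycle 0 → 1 → 0: weight = 8, length = 2, mean = 8/2 ≈ 4.000
  cycle 0 → 2 → 0: weight = 12, length = 2, mean = 12/2 ≈ 6.000
  cycle 1 → 0 → 1: weight = 8, length = 2, mean = 8/2 ≈ 4.000
Minimum mean = 1.000, attained e.g. along the cycle 2 → 2 with weight 1 and length 1. So λ(A) = 1/1 = 1.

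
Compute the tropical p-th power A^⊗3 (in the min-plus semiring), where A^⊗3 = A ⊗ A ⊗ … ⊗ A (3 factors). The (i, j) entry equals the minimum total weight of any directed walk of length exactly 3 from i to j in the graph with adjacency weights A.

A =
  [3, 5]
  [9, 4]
A^⊗3 =
  [9, 11]
  [15, 12]

Each entry (A^⊗3)_ij equals the minimum over all length-3 walks i = v_0 → v_1 → … → v_3 = j of Σ_t A[v_t][v_{t+1}]. For example, for (i, j) = (0, 1) we minimise over 4 possible intermediate vertex sequences; the minimum is 11, attained along the walk 0 → 0 → 0 → 1.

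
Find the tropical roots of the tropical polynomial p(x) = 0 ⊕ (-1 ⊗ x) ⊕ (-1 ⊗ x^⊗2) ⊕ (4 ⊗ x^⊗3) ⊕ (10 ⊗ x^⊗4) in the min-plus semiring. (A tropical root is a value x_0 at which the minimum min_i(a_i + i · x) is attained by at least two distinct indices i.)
Roots: {-6, -5, 0, 1}

Each tropical root is a break point of the lower envelope of the lines y = a_i + i · x (there are 5 lines, with slopes 0, 1, ..., 4). Only the lines that attain the minimum somewhere contribute to roots; other lines are dominated. Here the surviving (envelope) indices are i = 4, i = 3, i = 2, i = 1, i = 0.
Intersections between consecutive envelope lines give the roots: for adjacent envelope indices i < j the intersection is x = (a_i − a_j) / (j − i). Reading off the sorted break points: {-6, -5, 0, 1}.
Verification: at each break x_0, at least two indices attain the minimum of min_i(a_i + i · x_0).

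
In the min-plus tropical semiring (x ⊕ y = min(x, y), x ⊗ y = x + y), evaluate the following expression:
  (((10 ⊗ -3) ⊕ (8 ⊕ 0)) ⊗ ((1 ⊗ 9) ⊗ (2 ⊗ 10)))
(((10 ⊗ -3) ⊕ (8 ⊕ 0)) ⊗ ((1 ⊗ 9) ⊗ (2 ⊗ 10))) = 22

Expand innermost to outermost. Recall ⊕ takes the minimum of its arguments and ⊗ takes their sum. Working out the expression (((10 ⊗ -3) ⊕ (8 ⊕ 0)) ⊗ ((1 ⊗ 9) ⊗ (2 ⊗ 10))) gives 22.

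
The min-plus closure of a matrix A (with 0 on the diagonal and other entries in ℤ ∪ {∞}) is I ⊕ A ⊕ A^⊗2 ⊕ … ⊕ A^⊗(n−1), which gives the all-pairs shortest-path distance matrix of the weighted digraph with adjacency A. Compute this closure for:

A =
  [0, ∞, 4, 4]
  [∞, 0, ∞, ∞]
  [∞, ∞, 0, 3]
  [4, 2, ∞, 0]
Closure =
  [0, 6, 4, 4]
  [∞, 0, ∞, ∞]
  [7, 5, 0, 3]
  [4, 2, 8, 0]

This is the Floyd-Warshall all-pairs shortest-path computation. For each intermediate vertex k = 0, 1, …, 3, update dist[i][j] ← min(dist[i][j], dist[i][k] + dist[k][j]). The final matrix gives, for each (i, j), the minimum total weight of any directed path from i to j (possibly empty when i = j).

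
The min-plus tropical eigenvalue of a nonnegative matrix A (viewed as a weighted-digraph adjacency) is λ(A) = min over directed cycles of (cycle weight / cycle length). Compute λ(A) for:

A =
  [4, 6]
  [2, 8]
λ(A) = 4

Enumerate directed cycles and compute their means (weight / length). Sample:
  cycle 0 → 0: weight = 4, length = 1, mean = 4/1 ≈ 4.000
  cycle 1 → 1: weight = 8, length = 1, mean = 8/1 ≈ 8.000
  cycle 0 → 1 → 0: weight = 8, length = 2, mean = 8/2 ≈ 4.000
  cycle 1 → 0 → 1: weight = 8, length = 2, mean = 8/2 ≈ 4.000
Minimum mean = 4.000, attained e.g. along the cycle 0 → 0 with weight 4 and length 1. So λ(A) = 4/1 = 4.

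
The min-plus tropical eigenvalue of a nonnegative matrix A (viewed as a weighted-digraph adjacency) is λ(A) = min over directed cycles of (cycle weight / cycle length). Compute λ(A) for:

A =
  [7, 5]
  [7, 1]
λ(A) = 1

Enumerate directed cycles and compute their means (weight / length). Sample:
  cycle 0 → 0: weight = 7, length = 1, mean = 7/1 ≈ 7.000
  cycle 1 → 1: weight = 1, length = 1, mean = 1/1 ≈ 1.000
  cycle 0 → 1 → 0: weight = 12, length = 2, mean = 12/2 ≈ 6.000
  cycle 1 → 0 → 1: weight = 12, length = 2, mean = 12/2 ≈ 6.000
Minimum mean = 1.000, attained e.g. along the cycle 1 → 1 with weight 1 and length 1. So λ(A) = 1/1 = 1.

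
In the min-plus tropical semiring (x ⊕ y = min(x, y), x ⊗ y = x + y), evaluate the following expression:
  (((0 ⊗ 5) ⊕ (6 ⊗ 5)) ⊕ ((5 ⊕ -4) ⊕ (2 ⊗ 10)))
(((0 ⊗ 5) ⊕ (6 ⊗ 5)) ⊕ ((5 ⊕ -4) ⊕ (2 ⊗ 10))) = -4

Expand innermost to outermost. Recall ⊕ takes the minimum of its arguments and ⊗ takes their sum. Working out the expression (((0 ⊗ 5) ⊕ (6 ⊗ 5)) ⊕ ((5 ⊕ -4) ⊕ (2 ⊗ 10))) gives -4.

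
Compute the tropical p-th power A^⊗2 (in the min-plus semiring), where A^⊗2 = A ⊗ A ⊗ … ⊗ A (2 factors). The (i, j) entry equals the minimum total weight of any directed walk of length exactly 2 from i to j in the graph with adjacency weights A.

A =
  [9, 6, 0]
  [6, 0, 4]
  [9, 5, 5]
A^⊗2 =
  [9, 5, 5]
  [6, 0, 4]
  [11, 5, 9]

Each entry (A^⊗2)_ij equals the minimum over all length-2 walks i = v_0 → v_1 → … → v_2 = j of Σ_t A[v_t][v_{t+1}]. For example, for (i, j) = (0, 2) we minimise over 3 possible intermediate vertex sequences; the minimum is 5, attained along the walk 0 → 2 → 2.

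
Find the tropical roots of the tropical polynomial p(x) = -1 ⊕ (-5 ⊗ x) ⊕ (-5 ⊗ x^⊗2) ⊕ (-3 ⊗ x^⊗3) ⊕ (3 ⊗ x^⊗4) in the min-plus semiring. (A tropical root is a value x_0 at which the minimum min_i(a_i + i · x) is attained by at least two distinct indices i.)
Roots: {-6, -2, 0, 4}

Each tropical root is a break point of the lower envelope of the lines y = a_i + i · x (there are 5 lines, with slopes 0, 1, ..., 4). Only the lines that attain the minimum somewhere contribute to roots; other lines are dominated. Here the surviving (envelope) indices are i = 4, i = 3, i = 2, i = 1, i = 0.
Intersections between consecutive envelope lines give the roots: for adjacent envelope indices i < j the intersection is x = (a_i − a_j) / (j − i). Reading off the sorted break points: {-6, -2, 0, 4}.
Verification: at each break x_0, at least two indices attain the minimum of min_i(a_i + i · x_0).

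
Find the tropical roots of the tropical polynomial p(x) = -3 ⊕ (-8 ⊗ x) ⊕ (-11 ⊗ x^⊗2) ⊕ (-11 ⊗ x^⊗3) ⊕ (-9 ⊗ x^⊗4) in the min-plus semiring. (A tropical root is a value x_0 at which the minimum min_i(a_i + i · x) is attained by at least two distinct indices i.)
Roots: {-2, 0, 3, 5}

Each tropical root is a break point of the lower envelope of the lines y = a_i + i · x (there are 5 lines, with slopes 0, 1, ..., 4). Only the lines that attain the minimum somewhere contribute to roots; other lines are dominated. Here the surviving (envelope) indices are i = 4, i = 3, i = 2, i = 1, i = 0.
Intersections between consecutive envelope lines give the roots: for adjacent envelope indices i < j the intersection is x = (a_i − a_j) / (j − i). Reading off the sorted break points: {-2, 0, 3, 5}.
Verification: at each break x_0, at least two indices attain the minimum of min_i(a_i + i · x_0).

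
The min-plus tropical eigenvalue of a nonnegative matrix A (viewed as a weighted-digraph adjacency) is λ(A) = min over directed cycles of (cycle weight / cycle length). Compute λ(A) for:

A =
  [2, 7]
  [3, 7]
λ(A) = 2

Enumerate directed cycles and compute their means (weight / length). Sample:
  cycle 0 → 0: weight = 2, length = 1, mean = 2/1 ≈ 2.000
  cycle 1 → 1: weight = 7, length = 1, mean = 7/1 ≈ 7.000
  cycle 0 → 1 → 0: weight = 10, length = 2, mean = 10/2 ≈ 5.000
  cycle 1 → 0 → 1: weight = 10, length = 2, mean = 10/2 ≈ 5.000
Minimum mean = 2.000, attained e.g. along the cycle 0 → 0 with weight 2 and length 1. So λ(A) = 2/1 = 2.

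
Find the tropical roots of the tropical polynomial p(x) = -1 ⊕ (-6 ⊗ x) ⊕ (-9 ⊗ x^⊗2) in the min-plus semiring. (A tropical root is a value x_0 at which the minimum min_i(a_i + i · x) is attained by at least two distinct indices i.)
Roots: {3, 5}

Each tropical root is a break point of the lower envelope of the lines y = a_i + i · x (there are 3 lines, with slopes 0, 1, ..., 2). Only the lines that attain the minimum somewhere contribute to roots; other lines are dominated. Here the surviving (envelope) indices are i = 2, i = 1, i = 0.
Intersections between consecutive envelope lines give the roots: for adjacent envelope indices i < j the intersection is x = (a_i − a_j) / (j − i). Reading off the sorted break points: {3, 5}.
Verification: at each break x_0, at least two indices attain the minimum of min_i(a_i + i · x_0).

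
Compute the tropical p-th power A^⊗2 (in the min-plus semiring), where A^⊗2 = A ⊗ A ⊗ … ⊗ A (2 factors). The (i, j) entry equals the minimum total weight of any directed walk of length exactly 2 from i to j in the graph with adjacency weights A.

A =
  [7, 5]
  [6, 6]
A^⊗2 =
  [11, 11]
  [12, 11]

Each entry (A^⊗2)_ij equals the minimum over all length-2 walks i = v_0 → v_1 → … → v_2 = j of Σ_t A[v_t][v_{t+1}]. For example, for (i, j) = (0, 1) we minimise over 2 possible intermediate vertex sequences; the minimum is 11, attained along the walk 0 → 1 → 1.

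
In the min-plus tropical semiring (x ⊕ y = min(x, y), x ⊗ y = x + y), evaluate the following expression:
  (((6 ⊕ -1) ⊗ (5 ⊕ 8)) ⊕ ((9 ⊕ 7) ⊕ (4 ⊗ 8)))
(((6 ⊕ -1) ⊗ (5 ⊕ 8)) ⊕ ((9 ⊕ 7) ⊕ (4 ⊗ 8))) = 4

Expand innermost to outermost. Recall ⊕ takes the minimum of its arguments and ⊗ takes their sum. Working out the expression (((6 ⊕ -1) ⊗ (5 ⊕ 8)) ⊕ ((9 ⊕ 7) ⊕ (4 ⊗ 8))) gives 4.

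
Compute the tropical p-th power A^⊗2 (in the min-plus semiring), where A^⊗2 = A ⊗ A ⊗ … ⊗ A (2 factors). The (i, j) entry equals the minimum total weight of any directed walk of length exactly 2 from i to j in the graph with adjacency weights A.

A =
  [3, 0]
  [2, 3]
A^⊗2 =
  [2, 3]
  [5, 2]

Each entry (A^⊗2)_ij equals the minimum over all length-2 walks i = v_0 → v_1 → … → v_2 = j of Σ_t A[v_t][v_{t+1}]. For example, for (i, j) = (0, 1) we minimise over 2 possible intermediate vertex sequences; the minimum is 3, attained along the walk 0 → 0 → 1.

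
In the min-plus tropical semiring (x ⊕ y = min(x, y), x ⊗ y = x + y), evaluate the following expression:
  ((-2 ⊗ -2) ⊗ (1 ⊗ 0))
((-2 ⊗ -2) ⊗ (1 ⊗ 0)) = -3

Expand innermost to outermost. Recall ⊕ takes the minimum of its arguments and ⊗ takes their sum. Working out the expression ((-2 ⊗ -2) ⊗ (1 ⊗ 0)) gives -3.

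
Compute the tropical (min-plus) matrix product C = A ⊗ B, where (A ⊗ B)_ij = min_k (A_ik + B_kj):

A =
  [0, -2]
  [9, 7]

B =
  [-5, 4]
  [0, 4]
A ⊗ B =
  [-5, 2]
  [4, 11]

Apply the min-plus product entry-by-entry:
  C[0][0] = min over k of (A[0][0] + B[0][0] = 0 + -5 = -5, A[0][1] + B[1][0] = -2 + 0 = -2) = -5 (attained at k = 0)
  C[0][1] = min over k of (A[0][0] + B[0][1] = 0 + 4 = 4, A[0][1] + B[1][1] = -2 + 4 = 2) = 2 (attained at k = 1)
  C[1][0] = min over k of (A[1][0] + B[0][0] = 9 + -5 = 4, A[1][1] + B[1][0] = 7 + 0 = 7) = 4 (attained at k = 0)
  C[1][1] = min over k of (A[1][0] + B[0][1] = 9 + 4 = 13, A[1][1] + B[1][1] = 7 + 4 = 11) = 11 (attained at k = 1)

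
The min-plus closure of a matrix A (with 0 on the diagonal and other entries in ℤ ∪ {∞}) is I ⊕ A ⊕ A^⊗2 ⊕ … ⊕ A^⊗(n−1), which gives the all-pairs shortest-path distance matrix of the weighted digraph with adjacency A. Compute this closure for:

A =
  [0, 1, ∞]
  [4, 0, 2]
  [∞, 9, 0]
Closure =
  [0, 1, 3]
  [4, 0, 2]
  [13, 9, 0]

This is the Floyd-Warshall all-pairs shortest-path computation. For each intermediate vertex k = 0, 1, …, 2, update dist[i][j] ← min(dist[i][j], dist[i][k] + dist[k][j]). The final matrix gives, for each (i, j), the minimum total weight of any directed path from i to j (possibly empty when i = j).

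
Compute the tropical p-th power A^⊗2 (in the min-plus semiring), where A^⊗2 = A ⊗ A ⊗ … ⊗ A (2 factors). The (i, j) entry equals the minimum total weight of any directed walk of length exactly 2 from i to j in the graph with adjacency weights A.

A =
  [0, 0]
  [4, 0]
A^⊗2 =
  [0, 0]
  [4, 0]

Each entry (A^⊗2)_ij equals the minimum over all length-2 walks i = v_0 → v_1 → … → v_2 = j of Σ_t A[v_t][v_{t+1}]. For example, for (i, j) = (0, 1) we minimise over 2 possible intermediate vertex sequences; the minimum is 0, attained along the walk 0 → 0 → 1.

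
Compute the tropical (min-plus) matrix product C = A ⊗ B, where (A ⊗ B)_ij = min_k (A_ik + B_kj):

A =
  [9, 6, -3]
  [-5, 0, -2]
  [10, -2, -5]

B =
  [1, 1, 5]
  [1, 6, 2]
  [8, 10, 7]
A ⊗ B =
  [5, 7, 4]
  [-4, -4, 0]
  [-1, 4, 0]

Apply the min-plus product entry-by-entry:
  C[0][0] = min over k of (A[0][0] + B[0][0] = 9 + 1 = 10, A[0][1] + B[1][0] = 6 + 1 = 7, A[0][2] + B[2][0] = -3 + 8 = 5) = 5 (attained at k = 2)
  C[0][1] = min over k of (A[0][0] + B[0][1] = 9 + 1 = 10, A[0][1] + B[1][1] = 6 + 6 = 12, A[0][2] + B[2][1] = -3 + 10 = 7) = 7 (attained at k = 2)
  C[0][2] = min over k of (A[0][0] + B[0][2] = 9 + 5 = 14, A[0][1] + B[1][2] = 6 + 2 = 8, A[0][2] + B[2][2] = -3 + 7 = 4) = 4 (attained at k = 2)
  C[1][0] = min over k of (A[1][0] + B[0][0] = -5 + 1 = -4, A[1][1] + B[1][0] = 0 + 1 = 1, A[1][2] + B[2][0] = -2 + 8 = 6) = -4 (attained at k = 0)
  C[1][1] = min over k of (A[1][0] + B[0][1] = -5 + 1 = -4, A[1][1] + B[1][1] = 0 + 6 = 6, A[1][2] + B[2][1] = -2 + 10 = 8) = -4 (attained at k = 0)
  C[1][2] = min over k of (A[1][0] + B[0][2] = -5 + 5 = 0, A[1][1] + B[1][2] = 0 + 2 = 2, A[1][2] + B[2][2] = -2 + 7 = 5) = 0 (attained at k = 0)
  C[2][0] = min over k of (A[2][0] + B[0][0] = 10 + 1 = 11, A[2][1] + B[1][0] = -2 + 1 = -1, A[2][2] + B[2][0] = -5 + 8 = 3) = -1 (attained at k = 1)
  C[2][1] = min over k of (A[2][0] + B[0][1] = 10 + 1 = 11, A[2][1] + B[1][1] = -2 + 6 = 4, A[2][2] + B[2][1] = -5 + 10 = 5) = 4 (attained at k = 1)
  C[2][2] = min over k of (A[2][0] + B[0][2] = 10 + 5 = 15, A[2][1] + B[1][2] = -2 + 2 = 0, A[2][2] + B[2][2] = -5 + 7 = 2) = 0 (attained at k = 1)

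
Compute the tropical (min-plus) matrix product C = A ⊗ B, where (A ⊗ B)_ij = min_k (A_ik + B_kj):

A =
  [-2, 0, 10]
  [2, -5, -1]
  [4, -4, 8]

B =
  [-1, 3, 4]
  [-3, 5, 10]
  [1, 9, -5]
A ⊗ B =
  [-3, 1, 2]
  [-8, 0, -6]
  [-7, 1, 3]

Apply the min-plus product entry-by-entry:
  C[0][0] = min over k of (A[0][0] + B[0][0] = -2 + -1 = -3, A[0][1] + B[1][0] = 0 + -3 = -3, A[0][2] + B[2][0] = 10 + 1 = 11) = -3 (attained at k = 0)
  C[0][1] = min over k of (A[0][0] + B[0][1] = -2 + 3 = 1, A[0][1] + B[1][1] = 0 + 5 = 5, A[0][2] + B[2][1] = 10 + 9 = 19) = 1 (attained at k = 0)
  C[0][2] = min over k of (A[0][0] + B[0][2] = -2 + 4 = 2, A[0][1] + B[1][2] = 0 + 10 = 10, A[0][2] + B[2][2] = 10 + -5 = 5) = 2 (attained at k = 0)
  C[1][0] = min over k of (A[1][0] + B[0][0] = 2 + -1 = 1, A[1][1] + B[1][0] = -5 + -3 = -8, A[1][2] + B[2][0] = -1 + 1 = 0) = -8 (attained at k = 1)
  C[1][1] = min over k of (A[1][0] + B[0][1] = 2 + 3 = 5, A[1][1] + B[1][1] = -5 + 5 = 0, A[1][2] + B[2][1] = -1 + 9 = 8) = 0 (attained at k = 1)
  C[1][2] = min over k of (A[1][0] + B[0][2] = 2 + 4 = 6, A[1][1] + B[1][2] = -5 + 10 = 5, A[1][2] + B[2][2] = -1 + -5 = -6) = -6 (attained at k = 2)
  C[2][0] = min over k of (A[2][0] + B[0][0] = 4 + -1 = 3, A[2][1] + B[1][0] = -4 + -3 = -7, A[2][2] + B[2][0] = 8 + 1 = 9) = -7 (attained at k = 1)
  C[2][1] = min over k of (A[2][0] + B[0][1] = 4 + 3 = 7, A[2][1] + B[1][1] = -4 + 5 = 1, A[2][2] + B[2][1] = 8 + 9 = 17) = 1 (attained at k = 1)
  C[2][2] = min over k of (A[2][0] + B[0][2] = 4 + 4 = 8, A[2][1] + B[1][2] = -4 + 10 = 6, A[2][2] + B[2][2] = 8 + -5 = 3) = 3 (attained at k = 2)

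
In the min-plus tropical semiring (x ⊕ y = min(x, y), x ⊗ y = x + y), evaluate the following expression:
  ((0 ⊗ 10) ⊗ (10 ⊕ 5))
((0 ⊗ 10) ⊗ (10 ⊕ 5)) = 15

Expand innermost to outermost. Recall ⊕ takes the minimum of its arguments and ⊗ takes their sum. Working out the expression ((0 ⊗ 10) ⊗ (10 ⊕ 5)) gives 15.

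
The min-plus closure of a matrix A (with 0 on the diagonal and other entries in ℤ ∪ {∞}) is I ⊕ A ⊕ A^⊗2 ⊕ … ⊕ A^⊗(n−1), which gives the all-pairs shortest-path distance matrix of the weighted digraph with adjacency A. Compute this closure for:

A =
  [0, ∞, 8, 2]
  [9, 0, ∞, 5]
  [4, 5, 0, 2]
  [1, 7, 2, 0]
Closure =
  [0, 9, 4, 2]
  [6, 0, 7, 5]
  [3, 5, 0, 2]
  [1, 7, 2, 0]

This is the Floyd-Warshall all-pairs shortest-path computation. For each intermediate vertex k = 0, 1, …, 3, update dist[i][j] ← min(dist[i][j], dist[i][k] + dist[k][j]). The final matrix gives, for each (i, j), the minimum total weight of any directed path from i to j (possibly empty when i = j).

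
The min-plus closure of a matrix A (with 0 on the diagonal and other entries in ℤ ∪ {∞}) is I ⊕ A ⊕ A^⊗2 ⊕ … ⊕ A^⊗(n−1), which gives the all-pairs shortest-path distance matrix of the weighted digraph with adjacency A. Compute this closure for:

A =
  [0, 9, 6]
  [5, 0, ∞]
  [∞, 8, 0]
Closure =
  [0, 9, 6]
  [5, 0, 11]
  [13, 8, 0]

This is the Floyd-Warshall all-pairs shortest-path computation. For each intermediate vertex k = 0, 1, …, 2, update dist[i][j] ← min(dist[i][j], dist[i][k] + dist[k][j]). The final matrix gives, for each (i, j), the minimum total weight of any directed path from i to j (possibly empty when i = j).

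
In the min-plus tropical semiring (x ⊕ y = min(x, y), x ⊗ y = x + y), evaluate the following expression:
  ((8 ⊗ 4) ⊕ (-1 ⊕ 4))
((8 ⊗ 4) ⊕ (-1 ⊕ 4)) = -1

Expand innermost to outermost. Recall ⊕ takes the minimum of its arguments and ⊗ takes their sum. Working out the expression ((8 ⊗ 4) ⊕ (-1 ⊕ 4)) gives -1.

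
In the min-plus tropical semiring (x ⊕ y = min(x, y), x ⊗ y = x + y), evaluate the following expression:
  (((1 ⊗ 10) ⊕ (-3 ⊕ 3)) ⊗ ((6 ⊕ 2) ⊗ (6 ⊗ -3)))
(((1 ⊗ 10) ⊕ (-3 ⊕ 3)) ⊗ ((6 ⊕ 2) ⊗ (6 ⊗ -3))) = 2

Expand innermost to outermost. Recall ⊕ takes the minimum of its arguments and ⊗ takes their sum. Working out the expression (((1 ⊗ 10) ⊕ (-3 ⊕ 3)) ⊗ ((6 ⊕ 2) ⊗ (6 ⊗ -3))) gives 2.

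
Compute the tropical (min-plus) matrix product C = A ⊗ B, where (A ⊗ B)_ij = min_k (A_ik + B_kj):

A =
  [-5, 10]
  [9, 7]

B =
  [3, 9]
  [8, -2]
A ⊗ B =
  [-2, 4]
  [12, 5]

Apply the min-plus product entry-by-entry:
  C[0][0] = min over k of (A[0][0] + B[0][0] = -5 + 3 = -2, A[0][1] + B[1][0] = 10 + 8 = 18) = -2 (attained at k = 0)
  C[0][1] = min over k of (A[0][0] + B[0][1] = -5 + 9 = 4, A[0][1] + B[1][1] = 10 + -2 = 8) = 4 (attained at k = 0)
  C[1][0] = min over k of (A[1][0] + B[0][0] = 9 + 3 = 12, A[1][1] + B[1][0] = 7 + 8 = 15) = 12 (attained at k = 0)
  C[1][1] = min over k of (A[1][0] + B[0][1] = 9 + 9 = 18, A[1][1] + B[1][1] = 7 + -2 = 5) = 5 (attained at k = 1)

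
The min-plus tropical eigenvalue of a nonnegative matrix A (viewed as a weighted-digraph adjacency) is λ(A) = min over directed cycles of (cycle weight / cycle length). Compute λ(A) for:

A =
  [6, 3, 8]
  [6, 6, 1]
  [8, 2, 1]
λ(A) = 1

Enumerate directed cycles and compute their means (weight / length). Sample:
  cycle 0 → 0: weight = 6, length = 1, mean = 6/1 ≈ 6.000
  cycle 1 → 1: weight = 6, length = 1, mean = 6/1 ≈ 6.000
  cycle 2 → 2: weight = 1, length = 1, mean = 1/1 ≈ 1.000
  cycle 0 → 1 → 0: weight = 9, length = 2, mean = 9/2 ≈ 4.500
  cycle 0 → 2 → 0: weight = 16, length = 2, mean = 16/2 ≈ 8.000
  cycle 1 → 0 → 1: weight = 9, length = 2, mean = 9/2 ≈ 4.500
Minimum mean = 1.000, attained e.g. along the cycle 2 → 2 with weight 1 and length 1. So λ(A) = 1/1 = 1.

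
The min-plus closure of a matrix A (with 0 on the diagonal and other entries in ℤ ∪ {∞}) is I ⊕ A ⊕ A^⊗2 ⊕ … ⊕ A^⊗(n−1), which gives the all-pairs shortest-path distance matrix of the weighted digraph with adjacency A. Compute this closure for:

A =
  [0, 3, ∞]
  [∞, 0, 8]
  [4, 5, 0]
Closure =
  [0, 3, 11]
  [12, 0, 8]
  [4, 5, 0]

This is the Floyd-Warshall all-pairs shortest-path computation. For each intermediate vertex k = 0, 1, …, 2, update dist[i][j] ← min(dist[i][j], dist[i][k] + dist[k][j]). The final matrix gives, for each (i, j), the minimum total weight of any directed path from i to j (possibly empty when i = j).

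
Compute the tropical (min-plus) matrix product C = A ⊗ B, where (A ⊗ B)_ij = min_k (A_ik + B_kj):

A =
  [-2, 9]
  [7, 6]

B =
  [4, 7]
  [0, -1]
A ⊗ B =
  [2, 5]
  [6, 5]

Apply the min-plus product entry-by-entry:
  C[0][0] = min over k of (A[0][0] + B[0][0] = -2 + 4 = 2, A[0][1] + B[1][0] = 9 + 0 = 9) = 2 (attained at k = 0)
  C[0][1] = min over k of (A[0][0] + B[0][1] = -2 + 7 = 5, A[0][1] + B[1][1] = 9 + -1 = 8) = 5 (attained at k = 0)
  C[1][0] = min over k of (A[1][0] + B[0][0] = 7 + 4 = 11, A[1][1] + B[1][0] = 6 + 0 = 6) = 6 (attained at k = 1)
  C[1][1] = min over k of (A[1][0] + B[0][1] = 7 + 7 = 14, A[1][1] + B[1][1] = 6 + -1 = 5) = 5 (attained at k = 1)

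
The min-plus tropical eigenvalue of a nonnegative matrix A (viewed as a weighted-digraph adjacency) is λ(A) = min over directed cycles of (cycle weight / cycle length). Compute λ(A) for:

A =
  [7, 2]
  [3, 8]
λ(A) = 5/2

Enumerate directed cycles and compute their means (weight / length). Sample:
  cycle 0 → 0: weight = 7, length = 1, mean = 7/1 ≈ 7.000
  cycle 1 → 1: weight = 8, length = 1, mean = 8/1 ≈ 8.000
  cycle 0 → 1 → 0: weight = 5, length = 2, mean = 5/2 ≈ 2.500
  cycle 1 → 0 → 1: weight = 5, length = 2, mean = 5/2 ≈ 2.500
Minimum mean = 2.500, attained e.g. along the cycle 0 → 1 → 0 with weight 5 and length 2. So λ(A) = 5/2 = 5/2.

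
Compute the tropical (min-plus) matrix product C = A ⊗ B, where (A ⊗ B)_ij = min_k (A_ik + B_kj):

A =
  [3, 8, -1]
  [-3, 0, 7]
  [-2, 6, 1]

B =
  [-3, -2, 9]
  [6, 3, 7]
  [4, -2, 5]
A ⊗ B =
  [0, -3, 4]
  [-6, -5, 6]
  [-5, -4, 6]

Apply the min-plus product entry-by-entry:
  C[0][0] = min over k of (A[0][0] + B[0][0] = 3 + -3 = 0, A[0][1] + B[1][0] = 8 + 6 = 14, A[0][2] + B[2][0] = -1 + 4 = 3) = 0 (attained at k = 0)
  C[0][1] = min over k of (A[0][0] + B[0][1] = 3 + -2 = 1, A[0][1] + B[1][1] = 8 + 3 = 11, A[0][2] + B[2][1] = -1 + -2 = -3) = -3 (attained at k = 2)
  C[0][2] = min over k of (A[0][0] + B[0][2] = 3 + 9 = 12, A[0][1] + B[1][2] = 8 + 7 = 15, A[0][2] + B[2][2] = -1 + 5 = 4) = 4 (attained at k = 2)
  C[1][0] = min over k of (A[1][0] + B[0][0] = -3 + -3 = -6, A[1][1] + B[1][0] = 0 + 6 = 6, A[1][2] + B[2][0] = 7 + 4 = 11) = -6 (attained at k = 0)
  C[1][1] = min over k of (A[1][0] + B[0][1] = -3 + -2 = -5, A[1][1] + B[1][1] = 0 + 3 = 3, A[1][2] + B[2][1] = 7 + -2 = 5) = -5 (attained at k = 0)
  C[1][2] = min over k of (A[1][0] + B[0][2] = -3 + 9 = 6, A[1][1] + B[1][2] = 0 + 7 = 7, A[1][2] + B[2][2] = 7 + 5 = 12) = 6 (attained at k = 0)
  C[2][0] = min over k of (A[2][0] + B[0][0] = -2 + -3 = -5, A[2][1] + B[1][0] = 6 + 6 = 12, A[2][2] + B[2][0] = 1 + 4 = 5) = -5 (attained at k = 0)
  C[2][1] = min over k of (A[2][0] + B[0][1] = -2 + -2 = -4, A[2][1] + B[1][1] = 6 + 3 = 9, A[2][2] + B[2][1] = 1 + -2 = -1) = -4 (attained at k = 0)
  C[2][2] = min over k of (A[2][0] + B[0][2] = -2 + 9 = 7, A[2][1] + B[1][2] = 6 + 7 = 13, A[2][2] + B[2][2] = 1 + 5 = 6) = 6 (attained at k = 2)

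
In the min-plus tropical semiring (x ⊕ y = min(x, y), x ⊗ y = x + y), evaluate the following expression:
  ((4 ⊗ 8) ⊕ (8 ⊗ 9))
((4 ⊗ 8) ⊕ (8 ⊗ 9)) = 12

Expand innermost to outermost. Recall ⊕ takes the minimum of its arguments and ⊗ takes their sum. Working out the expression ((4 ⊗ 8) ⊕ (8 ⊗ 9)) gives 12.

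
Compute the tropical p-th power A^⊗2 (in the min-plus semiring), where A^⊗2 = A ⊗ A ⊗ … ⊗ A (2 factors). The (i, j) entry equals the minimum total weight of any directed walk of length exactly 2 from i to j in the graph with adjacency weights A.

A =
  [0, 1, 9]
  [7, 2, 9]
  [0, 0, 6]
A^⊗2 =
  [0, 1, 9]
  [7, 4, 11]
  [0, 1, 9]

Each entry (A^⊗2)_ij equals the minimum over all length-2 walks i = v_0 → v_1 → … → v_2 = j of Σ_t A[v_t][v_{t+1}]. For example, for (i, j) = (0, 2) we minimise over 3 possible intermediate vertex sequences; the minimum is 9, attained along the walk 0 → 0 → 2.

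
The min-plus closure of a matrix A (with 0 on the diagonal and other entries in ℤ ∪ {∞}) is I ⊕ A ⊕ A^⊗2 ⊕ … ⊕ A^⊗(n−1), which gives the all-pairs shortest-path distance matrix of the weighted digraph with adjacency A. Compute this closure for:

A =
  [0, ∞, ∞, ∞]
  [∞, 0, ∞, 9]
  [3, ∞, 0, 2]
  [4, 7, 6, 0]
Closure =
  [0, ∞, ∞, ∞]
  [13, 0, 15, 9]
  [3, 9, 0, 2]
  [4, 7, 6, 0]

This is the Floyd-Warshall all-pairs shortest-path computation. For each intermediate vertex k = 0, 1, …, 3, update dist[i][j] ← min(dist[i][j], dist[i][k] + dist[k][j]). The final matrix gives, for each (i, j), the minimum total weight of any directed path from i to j (possibly empty when i = j).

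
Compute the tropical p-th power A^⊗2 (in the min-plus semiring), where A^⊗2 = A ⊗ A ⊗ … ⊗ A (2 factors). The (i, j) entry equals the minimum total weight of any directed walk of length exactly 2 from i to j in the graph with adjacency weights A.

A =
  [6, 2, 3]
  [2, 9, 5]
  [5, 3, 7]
A^⊗2 =
  [4, 6, 7]
  [8, 4, 5]
  [5, 7, 8]

Each entry (A^⊗2)_ij equals the minimum over all length-2 walks i = v_0 → v_1 → … → v_2 = j of Σ_t A[v_t][v_{t+1}]. For example, for (i, j) = (0, 2) we minimise over 3 possible intermediate vertex sequences; the minimum is 7, attained along the walk 0 → 1 → 2.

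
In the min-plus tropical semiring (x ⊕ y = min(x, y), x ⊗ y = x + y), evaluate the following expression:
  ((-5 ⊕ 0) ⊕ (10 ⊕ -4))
((-5 ⊕ 0) ⊕ (10 ⊕ -4)) = -5

Expand innermost to outermost. Recall ⊕ takes the minimum of its arguments and ⊗ takes their sum. Working out the expression ((-5 ⊕ 0) ⊕ (10 ⊕ -4)) gives -5.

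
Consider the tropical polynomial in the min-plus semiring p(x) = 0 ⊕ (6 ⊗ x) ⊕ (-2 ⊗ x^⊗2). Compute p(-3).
p(-3) = -8

A tropical monomial a ⊗ x^⊗i evaluates to a + i · x. Evaluating each term at x = -3:
  Term 0 contributes 0 + 0 · -3 = 0
  Term 1 contributes 6 + 1 · -3 = 3
  Term 2 contributes -2 + 2 · -3 = -8
p(-3) = ⊕ of these = min[0, 3, -8] = -8.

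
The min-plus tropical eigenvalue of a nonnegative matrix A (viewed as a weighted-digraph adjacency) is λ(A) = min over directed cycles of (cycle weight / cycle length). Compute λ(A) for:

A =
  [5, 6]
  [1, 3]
λ(A) = 3

Enumerate directed cycles and compute their means (weight / length). Sample:
  cycle 0 → 0: weight = 5, length = 1, mean = 5/1 ≈ 5.000
  cycle 1 → 1: weight = 3, length = 1, mean = 3/1 ≈ 3.000
  cycle 0 → 1 → 0: weight = 7, length = 2, mean = 7/2 ≈ 3.500
  cycle 1 → 0 → 1: weight = 7, length = 2, mean = 7/2 ≈ 3.500
Minimum mean = 3.000, attained e.g. along the cycle 1 → 1 with weight 3 and length 1. So λ(A) = 3/1 = 3.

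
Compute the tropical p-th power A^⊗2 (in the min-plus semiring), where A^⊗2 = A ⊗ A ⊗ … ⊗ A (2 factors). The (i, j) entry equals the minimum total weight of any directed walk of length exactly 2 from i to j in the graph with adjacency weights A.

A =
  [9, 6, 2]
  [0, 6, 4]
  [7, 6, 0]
A^⊗2 =
  [6, 8, 2]
  [6, 6, 2]
  [6, 6, 0]

Each entry (A^⊗2)_ij equals the minimum over all length-2 walks i = v_0 → v_1 → … → v_2 = j of Σ_t A[v_t][v_{t+1}]. For example, for (i, j) = (0, 2) we minimise over 3 possible intermediate vertex sequences; the minimum is 2, attained along the walk 0 → 2 → 2.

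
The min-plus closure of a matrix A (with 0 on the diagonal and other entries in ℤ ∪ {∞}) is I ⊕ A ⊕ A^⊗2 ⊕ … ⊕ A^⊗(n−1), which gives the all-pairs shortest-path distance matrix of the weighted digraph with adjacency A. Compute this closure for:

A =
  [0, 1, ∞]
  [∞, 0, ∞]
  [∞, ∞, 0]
Closure =
  [0, 1, ∞]
  [∞, 0, ∞]
  [∞, ∞, 0]

This is the Floyd-Warshall all-pairs shortest-path computation. For each intermediate vertex k = 0, 1, …, 2, update dist[i][j] ← min(dist[i][j], dist[i][k] + dist[k][j]). The final matrix gives, for each (i, j), the minimum total weight of any directed path from i to j (possibly empty when i = j).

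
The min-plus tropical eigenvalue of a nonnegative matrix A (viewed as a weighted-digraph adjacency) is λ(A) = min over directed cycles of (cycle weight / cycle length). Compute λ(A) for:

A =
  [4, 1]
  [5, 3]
λ(A) = 3

Enumerate directed cycles and compute their means (weight / length). Sample:
  cycle 0 → 0: weight = 4, length = 1, mean = 4/1 ≈ 4.000
  cycle 1 → 1: weight = 3, length = 1, mean = 3/1 ≈ 3.000
  cycle 0 → 1 → 0: weight = 6, length = 2, mean = 6/2 ≈ 3.000
  cycle 1 → 0 → 1: weight = 6, length = 2, mean = 6/2 ≈ 3.000
Minimum mean = 3.000, attained e.g. along the cycle 1 → 1 with weight 3 and length 1. So λ(A) = 3/1 = 3.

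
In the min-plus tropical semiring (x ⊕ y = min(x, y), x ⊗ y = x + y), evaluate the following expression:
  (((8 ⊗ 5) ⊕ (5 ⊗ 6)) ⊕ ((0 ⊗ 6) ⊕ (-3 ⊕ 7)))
(((8 ⊗ 5) ⊕ (5 ⊗ 6)) ⊕ ((0 ⊗ 6) ⊕ (-3 ⊕ 7))) = -3

Expand innermost to outermost. Recall ⊕ takes the minimum of its arguments and ⊗ takes their sum. Working out the expression (((8 ⊗ 5) ⊕ (5 ⊗ 6)) ⊕ ((0 ⊗ 6) ⊕ (-3 ⊕ 7))) gives -3.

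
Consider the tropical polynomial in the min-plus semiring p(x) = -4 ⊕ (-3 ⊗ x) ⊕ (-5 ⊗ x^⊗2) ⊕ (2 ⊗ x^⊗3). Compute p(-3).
p(-3) = -11

A tropical monomial a ⊗ x^⊗i evaluates to a + i · x. Evaluating each term at x = -3:
  Term 0 contributes -4 + 0 · -3 = -4
  Term 1 contributes -3 + 1 · -3 = -6
  Term 2 contributes -5 + 2 · -3 = -11
  Term 3 contributes 2 + 3 · -3 = -7
p(-3) = ⊕ of these = min[-4, -6, -11, -7] = -11.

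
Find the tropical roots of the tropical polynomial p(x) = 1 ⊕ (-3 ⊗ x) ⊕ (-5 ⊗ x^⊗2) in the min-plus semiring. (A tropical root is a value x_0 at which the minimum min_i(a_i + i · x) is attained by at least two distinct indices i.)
Roots: {2, 4}

Each tropical root is a break point of the lower envelope of the lines y = a_i + i · x (there are 3 lines, with slopes 0, 1, ..., 2). Only the lines that attain the minimum somewhere contribute to roots; other lines are dominated. Here the surviving (envelope) indices are i = 2, i = 1, i = 0.
Intersections between consecutive envelope lines give the roots: for adjacent envelope indices i < j the intersection is x = (a_i − a_j) / (j − i). Reading off the sorted break points: {2, 4}.
Verification: at each break x_0, at least two indices attain the minimum of min_i(a_i + i · x_0).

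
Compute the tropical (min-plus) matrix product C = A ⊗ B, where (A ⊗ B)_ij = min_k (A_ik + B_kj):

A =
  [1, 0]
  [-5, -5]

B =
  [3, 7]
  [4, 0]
A ⊗ B =
  [4, 0]
  [-2, -5]

Apply the min-plus product entry-by-entry:
  C[0][0] = min over k of (A[0][0] + B[0][0] = 1 + 3 = 4, A[0][1] + B[1][0] = 0 + 4 = 4) = 4 (attained at k = 0)
  C[0][1] = min over k of (A[0][0] + B[0][1] = 1 + 7 = 8, A[0][1] + B[1][1] = 0 + 0 = 0) = 0 (attained at k = 1)
  C[1][0] = min over k of (A[1][0] + B[0][0] = -5 + 3 = -2, A[1][1] + B[1][0] = -5 + 4 = -1) = -2 (attained at k = 0)
  C[1][1] = min over k of (A[1][0] + B[0][1] = -5 + 7 = 2, A[1][1] + B[1][1] = -5 + 0 = -5) = -5 (attained at k = 1)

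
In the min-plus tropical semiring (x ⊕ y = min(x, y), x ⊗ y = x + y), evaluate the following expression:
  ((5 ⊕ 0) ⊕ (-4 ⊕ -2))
((5 ⊕ 0) ⊕ (-4 ⊕ -2)) = -4

Expand innermost to outermost. Recall ⊕ takes the minimum of its arguments and ⊗ takes their sum. Working out the expression ((5 ⊕ 0) ⊕ (-4 ⊕ -2)) gives -4.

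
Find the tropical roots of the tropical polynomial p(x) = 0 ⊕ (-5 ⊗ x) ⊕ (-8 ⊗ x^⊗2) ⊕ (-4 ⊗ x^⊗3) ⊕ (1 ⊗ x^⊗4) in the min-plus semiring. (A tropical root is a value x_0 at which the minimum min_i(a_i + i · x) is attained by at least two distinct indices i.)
Roots: {-5, -4, 3, 5}

Each tropical root is a break point of the lower envelope of the lines y = a_i + i · x (there are 5 lines, with slopes 0, 1, ..., 4). Only the lines that attain the minimum somewhere contribute to roots; other lines are dominated. Here the surviving (envelope) indices are i = 4, i = 3, i = 2, i = 1, i = 0.
Intersections between consecutive envelope lines give the roots: for adjacent envelope indices i < j the intersection is x = (a_i − a_j) / (j − i). Reading off the sorted break points: {-5, -4, 3, 5}.
Verification: at each break x_0, at least two indices attain the minimum of min_i(a_i + i · x_0).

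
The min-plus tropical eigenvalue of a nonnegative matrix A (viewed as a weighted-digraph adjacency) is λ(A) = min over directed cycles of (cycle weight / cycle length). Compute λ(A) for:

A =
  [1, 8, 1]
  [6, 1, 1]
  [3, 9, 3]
λ(A) = 1

Enumerate directed cycles and compute their means (weight / length). Sample:
  cycle 0 → 0: weight = 1, length = 1, mean = 1/1 ≈ 1.000
  cycle 1 → 1: weight = 1, length = 1, mean = 1/1 ≈ 1.000
  cycle 2 → 2: weight = 3, length = 1, mean = 3/1 ≈ 3.000
  cycle 0 → 1 → 0: weight = 14, length = 2, mean = 14/2 ≈ 7.000
  cycle 0 → 2 → 0: weight = 4, length = 2, mean = 4/2 ≈ 2.000
  cycle 1 → 0 → 1: weight = 14, length = 2, mean = 14/2 ≈ 7.000
Minimum mean = 1.000, attained e.g. along the cycle 0 → 0 with weight 1 and length 1. So λ(A) = 1/1 = 1.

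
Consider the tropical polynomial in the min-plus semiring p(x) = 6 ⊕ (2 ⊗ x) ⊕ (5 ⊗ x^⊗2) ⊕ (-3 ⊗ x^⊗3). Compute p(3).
p(3) = 5

A tropical monomial a ⊗ x^⊗i evaluates to a + i · x. Evaluating each term at x = 3:
  Term 0 contributes 6 + 0 · 3 = 6
  Term 1 contributes 2 + 1 · 3 = 5
  Term 2 contributes 5 + 2 · 3 = 11
  Term 3 contributes -3 + 3 · 3 = 6
p(3) = ⊕ of these = min[6, 5, 11, 6] = 5.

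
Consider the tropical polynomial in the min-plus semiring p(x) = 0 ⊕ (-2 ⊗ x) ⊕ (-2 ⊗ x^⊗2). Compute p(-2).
p(-2) = -6

A tropical monomial a ⊗ x^⊗i evaluates to a + i · x. Evaluating each term at x = -2:
  Term 0 contributes 0 + 0 · -2 = 0
  Term 1 contributes -2 + 1 · -2 = -4
  Term 2 contributes -2 + 2 · -2 = -6
p(-2) = ⊕ of these = min[0, -4, -6] = -6.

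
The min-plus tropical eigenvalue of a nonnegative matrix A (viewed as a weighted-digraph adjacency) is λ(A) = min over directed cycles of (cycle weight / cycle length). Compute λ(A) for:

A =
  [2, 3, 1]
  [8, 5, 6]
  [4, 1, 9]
λ(A) = 2

Enumerate directed cycles and compute their means (weight / length). Sample:
  cycle 0 → 0: weight = 2, length = 1, mean = 2/1 ≈ 2.000
  cycle 1 → 1: weight = 5, length = 1, mean = 5/1 ≈ 5.000
  cycle 2 → 2: weight = 9, length = 1, mean = 9/1 ≈ 9.000
  cycle 0 → 1 → 0: weight = 11, length = 2, mean = 11/2 ≈ 5.500
  cycle 0 → 2 → 0: weight = 5, length = 2, mean = 5/2 ≈ 2.500
  cycle 1 → 0 → 1: weight = 11, length = 2, mean = 11/2 ≈ 5.500
Minimum mean = 2.000, attained e.g. along the cycle 0 → 0 with weight 2 and length 1. So λ(A) = 2/1 = 2.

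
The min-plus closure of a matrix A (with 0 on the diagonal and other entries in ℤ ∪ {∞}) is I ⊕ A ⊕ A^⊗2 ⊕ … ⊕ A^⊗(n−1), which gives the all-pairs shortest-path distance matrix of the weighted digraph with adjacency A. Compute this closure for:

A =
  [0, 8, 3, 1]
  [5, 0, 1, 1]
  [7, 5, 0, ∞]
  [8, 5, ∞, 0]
Closure =
  [0, 6, 3, 1]
  [5, 0, 1, 1]
  [7, 5, 0, 6]
  [8, 5, 6, 0]

This is the Floyd-Warshall all-pairs shortest-path computation. For each intermediate vertex k = 0, 1, …, 3, update dist[i][j] ← min(dist[i][j], dist[i][k] + dist[k][j]). The final matrix gives, for each (i, j), the minimum total weight of any directed path from i to j (possibly empty when i = j).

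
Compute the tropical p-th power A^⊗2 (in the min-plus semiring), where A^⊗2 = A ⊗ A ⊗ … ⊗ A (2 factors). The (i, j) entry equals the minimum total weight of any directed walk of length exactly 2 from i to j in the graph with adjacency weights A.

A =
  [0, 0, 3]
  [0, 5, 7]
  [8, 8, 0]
A^⊗2 =
  [0, 0, 3]
  [0, 0, 3]
  [8, 8, 0]

Each entry (A^⊗2)_ij equals the minimum over all length-2 walks i = v_0 → v_1 → … → v_2 = j of Σ_t A[v_t][v_{t+1}]. For example, for (i, j) = (0, 2) we minimise over 3 possible intermediate vertex sequences; the minimum is 3, attained along the walk 0 → 0 → 2.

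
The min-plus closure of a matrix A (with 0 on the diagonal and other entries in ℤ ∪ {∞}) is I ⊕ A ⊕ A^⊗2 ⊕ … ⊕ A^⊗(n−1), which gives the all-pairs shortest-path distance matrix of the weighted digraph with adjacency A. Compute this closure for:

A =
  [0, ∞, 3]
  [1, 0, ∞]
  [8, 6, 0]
Closure =
  [0, 9, 3]
  [1, 0, 4]
  [7, 6, 0]

This is the Floyd-Warshall all-pairs shortest-path computation. For each intermediate vertex k = 0, 1, …, 2, update dist[i][j] ← min(dist[i][j], dist[i][k] + dist[k][j]). The final matrix gives, for each (i, j), the minimum total weight of any directed path from i to j (possibly empty when i = j).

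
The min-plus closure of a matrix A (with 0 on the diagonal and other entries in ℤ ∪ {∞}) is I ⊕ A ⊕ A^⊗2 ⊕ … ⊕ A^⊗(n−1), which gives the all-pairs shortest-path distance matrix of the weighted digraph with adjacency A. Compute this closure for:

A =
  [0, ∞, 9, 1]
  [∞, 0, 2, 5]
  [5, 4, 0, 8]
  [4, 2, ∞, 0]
Closure =
  [0, 3, 5, 1]
  [7, 0, 2, 5]
  [5, 4, 0, 6]
  [4, 2, 4, 0]

This is the Floyd-Warshall all-pairs shortest-path computation. For each intermediate vertex k = 0, 1, …, 3, update dist[i][j] ← min(dist[i][j], dist[i][k] + dist[k][j]). The final matrix gives, for each (i, j), the minimum total weight of any directed path from i to j (possibly empty when i = j).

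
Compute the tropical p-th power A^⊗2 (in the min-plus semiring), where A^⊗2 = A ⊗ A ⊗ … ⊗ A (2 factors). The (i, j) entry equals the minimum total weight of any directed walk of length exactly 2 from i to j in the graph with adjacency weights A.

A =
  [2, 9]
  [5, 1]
A^⊗2 =
  [4, 10]
  [6, 2]

Each entry (A^⊗2)_ij equals the minimum over all length-2 walks i = v_0 → v_1 → … → v_2 = j of Σ_t A[v_t][v_{t+1}]. For example, for (i, j) = (0, 1) we minimise over 2 possible intermediate vertex sequences; the minimum is 10, attained along the walk 0 → 1 → 1.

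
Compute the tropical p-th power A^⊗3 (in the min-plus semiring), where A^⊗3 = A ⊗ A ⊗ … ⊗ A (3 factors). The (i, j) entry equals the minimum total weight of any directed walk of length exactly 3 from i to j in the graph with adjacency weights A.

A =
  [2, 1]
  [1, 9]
A^⊗3 =
  [4, 3]
  [3, 4]

Each entry (A^⊗3)_ij equals the minimum over all length-3 walks i = v_0 → v_1 → … → v_3 = j of Σ_t A[v_t][v_{t+1}]. For example, for (i, j) = (0, 1) we minimise over 4 possible intermediate vertex sequences; the minimum is 3, attained along the walk 0 → 1 → 0 → 1.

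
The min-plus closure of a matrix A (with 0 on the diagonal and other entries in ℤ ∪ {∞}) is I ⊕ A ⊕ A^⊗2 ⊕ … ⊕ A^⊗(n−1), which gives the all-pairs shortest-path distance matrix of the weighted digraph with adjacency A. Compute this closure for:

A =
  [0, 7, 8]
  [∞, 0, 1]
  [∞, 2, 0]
Closure =
  [0, 7, 8]
  [∞, 0, 1]
  [∞, 2, 0]

This is the Floyd-Warshall all-pairs shortest-path computation. For each intermediate vertex k = 0, 1, …, 2, update dist[i][j] ← min(dist[i][j], dist[i][k] + dist[k][j]). The final matrix gives, for each (i, j), the minimum total weight of any directed path from i to j (possibly empty when i = j).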